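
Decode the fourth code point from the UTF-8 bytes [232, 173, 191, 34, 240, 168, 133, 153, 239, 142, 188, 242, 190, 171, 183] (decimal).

U+F3BC

Offset 0: leading byte 0xE8 = 11101000 → 3-byte char #1 = E8 AD BF.
Offset 3: leading byte 0x22 = 00100010 → 1-byte char #2 = 22.
Offset 4: leading byte 0xF0 = 11110000 → 4-byte char #3 = F0 A8 85 99.
Offset 8: leading byte 0xEF = 11101111 → 3-byte char #4 = EF 8E BC.
Leading byte 0xEF = 11101111 matches 1110xxxx → 3-byte sequence.
Byte 1: 0xEF = 11101111, payload 1111 (4 bits).
Byte 2: 0x8E = 10001110 (10xxxxxx ✓), payload 001110.
Byte 3: 0xBC = 10111100 (10xxxxxx ✓), payload 111100.
Concatenate: 1111001110111100 = 0xF3BC (16 bits → U+F3BC).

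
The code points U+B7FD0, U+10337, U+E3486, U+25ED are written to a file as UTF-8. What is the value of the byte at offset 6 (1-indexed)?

1-indexed offset 6 is 0-indexed offset 5.
U+B7FD0 → 4-byte form F2 B7 BF 90 at offsets 0–3.
U+10337 → 4-byte form F0 90 8C B7 at offsets 4–7.
Offset 5 falls in char 2's range; it's byte 2 of F0 90 8C B7 = 0x90.

0x90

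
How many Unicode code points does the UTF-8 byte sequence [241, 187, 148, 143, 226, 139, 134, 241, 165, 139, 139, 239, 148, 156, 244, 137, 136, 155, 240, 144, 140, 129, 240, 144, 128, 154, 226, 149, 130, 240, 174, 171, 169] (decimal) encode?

Byte at offset 0: 0xF1 = 11110001 → 4-byte char (#1). Advance 4.
Byte at offset 4: 0xE2 = 11100010 → 3-byte char (#2). Advance 3.
Byte at offset 7: 0xF1 = 11110001 → 4-byte char (#3). Advance 4.
Byte at offset 11: 0xEF = 11101111 → 3-byte char (#4). Advance 3.
Byte at offset 14: 0xF4 = 11110100 → 4-byte char (#5). Advance 4.
Byte at offset 18: 0xF0 = 11110000 → 4-byte char (#6). Advance 4.
Byte at offset 22: 0xF0 = 11110000 → 4-byte char (#7). Advance 4.
Byte at offset 26: 0xE2 = 11100010 → 3-byte char (#8). Advance 3.
Byte at offset 29: 0xF0 = 11110000 → 4-byte char (#9). Advance 4.
Reached end at offset 33 after 9 code points.

9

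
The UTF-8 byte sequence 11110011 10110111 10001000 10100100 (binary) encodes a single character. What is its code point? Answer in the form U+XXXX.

Leading byte 0xF3 = 11110011 matches 11110xxx → 4-byte sequence.
Byte 1: 0xF3 = 11110011, payload 011 (3 bits).
Byte 2: 0xB7 = 10110111 (10xxxxxx ✓), payload 110111.
Byte 3: 0x88 = 10001000 (10xxxxxx ✓), payload 001000.
Byte 4: 0xA4 = 10100100 (10xxxxxx ✓), payload 100100.
Concatenate: 011110111001000100100 = 0xF7224 (21 bits → U+F7224).

U+F7224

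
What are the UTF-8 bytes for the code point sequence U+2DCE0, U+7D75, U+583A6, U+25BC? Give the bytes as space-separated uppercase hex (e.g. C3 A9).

U+2DCE0: 4-byte form → F0 AD B3 A0.
U+7D75: 3-byte form → E7 B5 B5.
U+583A6: 4-byte form → F1 98 8E A6.
U+25BC: 3-byte form → E2 96 BC.
Concatenated (14 bytes): F0 AD B3 A0 E7 B5 B5 F1 98 8E A6 E2 96 BC.

F0 AD B3 A0 E7 B5 B5 F1 98 8E A6 E2 96 BC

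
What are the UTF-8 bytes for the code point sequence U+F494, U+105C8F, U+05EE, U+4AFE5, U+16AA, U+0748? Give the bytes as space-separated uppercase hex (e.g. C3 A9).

U+F494: 3-byte form → EF 92 94.
U+105C8F: 4-byte form → F4 85 B2 8F.
U+05EE: 2-byte form → D7 AE.
U+4AFE5: 4-byte form → F1 8A BF A5.
U+16AA: 3-byte form → E1 9A AA.
U+0748: 2-byte form → DD 88.
Concatenated (18 bytes): EF 92 94 F4 85 B2 8F D7 AE F1 8A BF A5 E1 9A AA DD 88.

EF 92 94 F4 85 B2 8F D7 AE F1 8A BF A5 E1 9A AA DD 88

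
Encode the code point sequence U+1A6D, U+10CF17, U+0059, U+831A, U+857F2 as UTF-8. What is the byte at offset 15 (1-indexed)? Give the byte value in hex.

0xB2

1-indexed offset 15 is 0-indexed offset 14.
U+1A6D → 3-byte form E1 A9 AD at offsets 0–2.
U+10CF17 → 4-byte form F4 8C BC 97 at offsets 3–6.
U+0059 → 1-byte form 59 at offsets 7–7.
U+831A → 3-byte form E8 8C 9A at offsets 8–10.
U+857F2 → 4-byte form F2 85 9F B2 at offsets 11–14.
Offset 14 falls in char 5's range; it's byte 4 of F2 85 9F B2 = 0xB2.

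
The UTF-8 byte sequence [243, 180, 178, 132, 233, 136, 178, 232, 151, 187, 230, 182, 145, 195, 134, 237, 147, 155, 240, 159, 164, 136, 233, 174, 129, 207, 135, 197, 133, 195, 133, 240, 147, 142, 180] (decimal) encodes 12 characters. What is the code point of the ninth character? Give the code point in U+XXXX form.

U+03C7

Offset 0: leading byte 0xF3 = 11110011 → 4-byte char #1 = F3 B4 B2 84.
Offset 4: leading byte 0xE9 = 11101001 → 3-byte char #2 = E9 88 B2.
Offset 7: leading byte 0xE8 = 11101000 → 3-byte char #3 = E8 97 BB.
Offset 10: leading byte 0xE6 = 11100110 → 3-byte char #4 = E6 B6 91.
Offset 13: leading byte 0xC3 = 11000011 → 2-byte char #5 = C3 86.
Offset 15: leading byte 0xED = 11101101 → 3-byte char #6 = ED 93 9B.
Offset 18: leading byte 0xF0 = 11110000 → 4-byte char #7 = F0 9F A4 88.
Offset 22: leading byte 0xE9 = 11101001 → 3-byte char #8 = E9 AE 81.
Offset 25: leading byte 0xCF = 11001111 → 2-byte char #9 = CF 87.
Leading byte 0xCF = 11001111 matches 110xxxxx → 2-byte sequence.
Byte 1: 0xCF = 11001111, payload 01111 (5 bits).
Byte 2: 0x87 = 10000111 (10xxxxxx ✓), payload 000111.
Concatenate: 01111000111 = 0x3C7 (11 bits → U+03C7).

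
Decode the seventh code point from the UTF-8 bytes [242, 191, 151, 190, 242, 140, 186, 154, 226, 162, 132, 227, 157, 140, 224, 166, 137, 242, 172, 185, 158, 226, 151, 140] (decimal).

Offset 0: leading byte 0xF2 = 11110010 → 4-byte char #1 = F2 BF 97 BE.
Offset 4: leading byte 0xF2 = 11110010 → 4-byte char #2 = F2 8C BA 9A.
Offset 8: leading byte 0xE2 = 11100010 → 3-byte char #3 = E2 A2 84.
Offset 11: leading byte 0xE3 = 11100011 → 3-byte char #4 = E3 9D 8C.
Offset 14: leading byte 0xE0 = 11100000 → 3-byte char #5 = E0 A6 89.
Offset 17: leading byte 0xF2 = 11110010 → 4-byte char #6 = F2 AC B9 9E.
Offset 21: leading byte 0xE2 = 11100010 → 3-byte char #7 = E2 97 8C.
Leading byte 0xE2 = 11100010 matches 1110xxxx → 3-byte sequence.
Byte 1: 0xE2 = 11100010, payload 0010 (4 bits).
Byte 2: 0x97 = 10010111 (10xxxxxx ✓), payload 010111.
Byte 3: 0x8C = 10001100 (10xxxxxx ✓), payload 001100.
Concatenate: 0010010111001100 = 0x25CC (16 bits → U+25CC).

U+25CC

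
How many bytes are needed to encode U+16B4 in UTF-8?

3

U+16B4 = 0x16B4. UTF-8 uses 1 byte below 0x80, 2 below 0x800, 3 below 0x10000, 4 up to 0x10FFFF. 0x16B4 is in U+0800–U+FFFF → 3 bytes.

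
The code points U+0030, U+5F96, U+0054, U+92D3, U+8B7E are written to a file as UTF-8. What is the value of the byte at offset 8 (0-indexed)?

U+0030 → 1-byte form 30 at offsets 0–0.
U+5F96 → 3-byte form E5 BE 96 at offsets 1–3.
U+0054 → 1-byte form 54 at offsets 4–4.
U+92D3 → 3-byte form E9 8B 93 at offsets 5–7.
U+8B7E → 3-byte form E8 AD BE at offsets 8–10.
Offset 8 falls in char 5's range; it's byte 1 of E8 AD BE = 0xE8.

0xE8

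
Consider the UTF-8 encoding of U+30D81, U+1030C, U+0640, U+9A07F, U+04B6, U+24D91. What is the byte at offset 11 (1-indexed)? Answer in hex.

1-indexed offset 11 is 0-indexed offset 10.
U+30D81 → 4-byte form F0 B0 B6 81 at offsets 0–3.
U+1030C → 4-byte form F0 90 8C 8C at offsets 4–7.
U+0640 → 2-byte form D9 80 at offsets 8–9.
U+9A07F → 4-byte form F2 9A 81 BF at offsets 10–13.
Offset 10 falls in char 4's range; it's byte 1 of F2 9A 81 BF = 0xF2.

0xF2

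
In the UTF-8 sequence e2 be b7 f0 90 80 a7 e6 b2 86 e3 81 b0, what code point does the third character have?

Offset 0: leading byte 0xE2 = 11100010 → 3-byte char #1 = E2 BE B7.
Offset 3: leading byte 0xF0 = 11110000 → 4-byte char #2 = F0 90 80 A7.
Offset 7: leading byte 0xE6 = 11100110 → 3-byte char #3 = E6 B2 86.
Leading byte 0xE6 = 11100110 matches 1110xxxx → 3-byte sequence.
Byte 1: 0xE6 = 11100110, payload 0110 (4 bits).
Byte 2: 0xB2 = 10110010 (10xxxxxx ✓), payload 110010.
Byte 3: 0x86 = 10000110 (10xxxxxx ✓), payload 000110.
Concatenate: 0110110010000110 = 0x6C86 (16 bits → U+6C86).

U+6C86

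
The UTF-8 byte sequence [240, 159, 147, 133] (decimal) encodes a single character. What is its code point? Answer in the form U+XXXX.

U+1F4C5

Leading byte 0xF0 = 11110000 matches 11110xxx → 4-byte sequence.
Byte 1: 0xF0 = 11110000, payload 000 (3 bits).
Byte 2: 0x9F = 10011111 (10xxxxxx ✓), payload 011111.
Byte 3: 0x93 = 10010011 (10xxxxxx ✓), payload 010011.
Byte 4: 0x85 = 10000101 (10xxxxxx ✓), payload 000101.
Concatenate: 000011111010011000101 = 0x1F4C5 (21 bits → U+1F4C5).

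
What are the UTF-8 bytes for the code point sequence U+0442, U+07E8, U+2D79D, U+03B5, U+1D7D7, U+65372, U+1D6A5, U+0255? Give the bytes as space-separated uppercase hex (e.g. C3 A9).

D1 82 DF A8 F0 AD 9E 9D CE B5 F0 9D 9F 97 F1 A5 8D B2 F0 9D 9A A5 C9 95

U+0442: 2-byte form → D1 82.
U+07E8: 2-byte form → DF A8.
U+2D79D: 4-byte form → F0 AD 9E 9D.
U+03B5: 2-byte form → CE B5.
U+1D7D7: 4-byte form → F0 9D 9F 97.
U+65372: 4-byte form → F1 A5 8D B2.
U+1D6A5: 4-byte form → F0 9D 9A A5.
U+0255: 2-byte form → C9 95.
Concatenated (24 bytes): D1 82 DF A8 F0 AD 9E 9D CE B5 F0 9D 9F 97 F1 A5 8D B2 F0 9D 9A A5 C9 95.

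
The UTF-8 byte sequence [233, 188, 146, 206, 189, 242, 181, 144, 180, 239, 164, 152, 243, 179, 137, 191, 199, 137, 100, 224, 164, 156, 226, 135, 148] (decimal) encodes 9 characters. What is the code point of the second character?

Offset 0: leading byte 0xE9 = 11101001 → 3-byte char #1 = E9 BC 92.
Offset 3: leading byte 0xCE = 11001110 → 2-byte char #2 = CE BD.
Leading byte 0xCE = 11001110 matches 110xxxxx → 2-byte sequence.
Byte 1: 0xCE = 11001110, payload 01110 (5 bits).
Byte 2: 0xBD = 10111101 (10xxxxxx ✓), payload 111101.
Concatenate: 01110111101 = 0x3BD (11 bits → U+03BD).

U+03BD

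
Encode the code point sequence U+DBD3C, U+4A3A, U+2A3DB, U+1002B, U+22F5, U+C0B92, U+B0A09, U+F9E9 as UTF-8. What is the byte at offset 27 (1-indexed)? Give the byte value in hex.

0xEF

1-indexed offset 27 is 0-indexed offset 26.
U+DBD3C → 4-byte form F3 9B B4 BC at offsets 0–3.
U+4A3A → 3-byte form E4 A8 BA at offsets 4–6.
U+2A3DB → 4-byte form F0 AA 8F 9B at offsets 7–10.
U+1002B → 4-byte form F0 90 80 AB at offsets 11–14.
U+22F5 → 3-byte form E2 8B B5 at offsets 15–17.
U+C0B92 → 4-byte form F3 80 AE 92 at offsets 18–21.
U+B0A09 → 4-byte form F2 B0 A8 89 at offsets 22–25.
U+F9E9 → 3-byte form EF A7 A9 at offsets 26–28.
Offset 26 falls in char 8's range; it's byte 1 of EF A7 A9 = 0xEF.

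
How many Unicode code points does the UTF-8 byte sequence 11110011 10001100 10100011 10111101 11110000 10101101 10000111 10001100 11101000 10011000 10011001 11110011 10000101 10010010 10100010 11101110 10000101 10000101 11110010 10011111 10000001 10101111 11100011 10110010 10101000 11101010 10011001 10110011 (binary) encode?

Byte at offset 0: 0xF3 = 11110011 → 4-byte char (#1). Advance 4.
Byte at offset 4: 0xF0 = 11110000 → 4-byte char (#2). Advance 4.
Byte at offset 8: 0xE8 = 11101000 → 3-byte char (#3). Advance 3.
Byte at offset 11: 0xF3 = 11110011 → 4-byte char (#4). Advance 4.
Byte at offset 15: 0xEE = 11101110 → 3-byte char (#5). Advance 3.
Byte at offset 18: 0xF2 = 11110010 → 4-byte char (#6). Advance 4.
Byte at offset 22: 0xE3 = 11100011 → 3-byte char (#7). Advance 3.
Byte at offset 25: 0xEA = 11101010 → 3-byte char (#8). Advance 3.
Reached end at offset 28 after 8 code points.

8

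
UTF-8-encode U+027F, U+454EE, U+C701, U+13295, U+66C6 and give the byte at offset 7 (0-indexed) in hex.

U+027F → 2-byte form C9 BF at offsets 0–1.
U+454EE → 4-byte form F1 85 93 AE at offsets 2–5.
U+C701 → 3-byte form EC 9C 81 at offsets 6–8.
Offset 7 falls in char 3's range; it's byte 2 of EC 9C 81 = 0x9C.

0x9C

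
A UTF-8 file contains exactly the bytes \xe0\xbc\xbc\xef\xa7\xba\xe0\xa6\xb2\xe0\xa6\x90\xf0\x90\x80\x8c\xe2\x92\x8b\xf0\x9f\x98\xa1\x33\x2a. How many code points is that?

9

Byte at offset 0: 0xE0 = 11100000 → 3-byte char (#1). Advance 3.
Byte at offset 3: 0xEF = 11101111 → 3-byte char (#2). Advance 3.
Byte at offset 6: 0xE0 = 11100000 → 3-byte char (#3). Advance 3.
Byte at offset 9: 0xE0 = 11100000 → 3-byte char (#4). Advance 3.
Byte at offset 12: 0xF0 = 11110000 → 4-byte char (#5). Advance 4.
Byte at offset 16: 0xE2 = 11100010 → 3-byte char (#6). Advance 3.
Byte at offset 19: 0xF0 = 11110000 → 4-byte char (#7). Advance 4.
Byte at offset 23: 0x33 = 00110011 → 1-byte char (#8). Advance 1.
Byte at offset 24: 0x2A = 00101010 → 1-byte char (#9). Advance 1.
Reached end at offset 25 after 9 code points.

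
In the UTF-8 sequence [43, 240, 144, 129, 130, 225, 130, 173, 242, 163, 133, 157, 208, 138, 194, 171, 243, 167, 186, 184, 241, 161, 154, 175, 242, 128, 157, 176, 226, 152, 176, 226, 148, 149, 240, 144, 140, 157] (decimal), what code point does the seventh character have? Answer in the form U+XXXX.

U+E7EB8

Offset 0: leading byte 0x2B = 00101011 → 1-byte char #1 = 2B.
Offset 1: leading byte 0xF0 = 11110000 → 4-byte char #2 = F0 90 81 82.
Offset 5: leading byte 0xE1 = 11100001 → 3-byte char #3 = E1 82 AD.
Offset 8: leading byte 0xF2 = 11110010 → 4-byte char #4 = F2 A3 85 9D.
Offset 12: leading byte 0xD0 = 11010000 → 2-byte char #5 = D0 8A.
Offset 14: leading byte 0xC2 = 11000010 → 2-byte char #6 = C2 AB.
Offset 16: leading byte 0xF3 = 11110011 → 4-byte char #7 = F3 A7 BA B8.
Leading byte 0xF3 = 11110011 matches 11110xxx → 4-byte sequence.
Byte 1: 0xF3 = 11110011, payload 011 (3 bits).
Byte 2: 0xA7 = 10100111 (10xxxxxx ✓), payload 100111.
Byte 3: 0xBA = 10111010 (10xxxxxx ✓), payload 111010.
Byte 4: 0xB8 = 10111000 (10xxxxxx ✓), payload 111000.
Concatenate: 011100111111010111000 = 0xE7EB8 (21 bits → U+E7EB8).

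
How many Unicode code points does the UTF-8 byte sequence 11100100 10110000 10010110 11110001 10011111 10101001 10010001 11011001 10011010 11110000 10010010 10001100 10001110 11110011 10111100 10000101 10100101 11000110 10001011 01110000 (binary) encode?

Byte at offset 0: 0xE4 = 11100100 → 3-byte char (#1). Advance 3.
Byte at offset 3: 0xF1 = 11110001 → 4-byte char (#2). Advance 4.
Byte at offset 7: 0xD9 = 11011001 → 2-byte char (#3). Advance 2.
Byte at offset 9: 0xF0 = 11110000 → 4-byte char (#4). Advance 4.
Byte at offset 13: 0xF3 = 11110011 → 4-byte char (#5). Advance 4.
Byte at offset 17: 0xC6 = 11000110 → 2-byte char (#6). Advance 2.
Byte at offset 19: 0x70 = 01110000 → 1-byte char (#7). Advance 1.
Reached end at offset 20 after 7 code points.

7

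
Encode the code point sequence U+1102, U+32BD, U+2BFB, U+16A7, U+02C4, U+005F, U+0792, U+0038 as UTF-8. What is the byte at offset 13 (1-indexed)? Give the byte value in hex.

0xCB

1-indexed offset 13 is 0-indexed offset 12.
U+1102 → 3-byte form E1 84 82 at offsets 0–2.
U+32BD → 3-byte form E3 8A BD at offsets 3–5.
U+2BFB → 3-byte form E2 AF BB at offsets 6–8.
U+16A7 → 3-byte form E1 9A A7 at offsets 9–11.
U+02C4 → 2-byte form CB 84 at offsets 12–13.
Offset 12 falls in char 5's range; it's byte 1 of CB 84 = 0xCB.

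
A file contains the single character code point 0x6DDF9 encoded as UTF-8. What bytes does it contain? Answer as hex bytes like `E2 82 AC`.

U+6DDF9 = 0x6DDF9 = 450041 decimal. In range U+10000–U+10FFFF → 4-byte form: 11110xxx 10xxxxxx 10xxxxxx 10xxxxxx.
Binary (21 bits): 001101101110111111001.
Split 3+6+6+6: 001 | 101101 | 110111 | 111001.
Byte 1: 11110001 = 0xF1.
Byte 2: 10101101 = 0xAD.
Byte 3: 10110111 = 0xB7.
Byte 4: 10111001 = 0xB9.

F1 AD B7 B9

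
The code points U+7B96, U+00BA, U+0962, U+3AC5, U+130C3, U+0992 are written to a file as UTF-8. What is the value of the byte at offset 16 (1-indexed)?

0xE0

1-indexed offset 16 is 0-indexed offset 15.
U+7B96 → 3-byte form E7 AE 96 at offsets 0–2.
U+00BA → 2-byte form C2 BA at offsets 3–4.
U+0962 → 3-byte form E0 A5 A2 at offsets 5–7.
U+3AC5 → 3-byte form E3 AB 85 at offsets 8–10.
U+130C3 → 4-byte form F0 93 83 83 at offsets 11–14.
U+0992 → 3-byte form E0 A6 92 at offsets 15–17.
Offset 15 falls in char 6's range; it's byte 1 of E0 A6 92 = 0xE0.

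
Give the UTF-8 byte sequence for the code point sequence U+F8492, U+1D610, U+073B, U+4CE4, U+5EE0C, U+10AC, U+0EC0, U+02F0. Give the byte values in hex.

U+F8492: 4-byte form → F3 B8 92 92.
U+1D610: 4-byte form → F0 9D 98 90.
U+073B: 2-byte form → DC BB.
U+4CE4: 3-byte form → E4 B3 A4.
U+5EE0C: 4-byte form → F1 9E B8 8C.
U+10AC: 3-byte form → E1 82 AC.
U+0EC0: 3-byte form → E0 BB 80.
U+02F0: 2-byte form → CB B0.
Concatenated (25 bytes): F3 B8 92 92 F0 9D 98 90 DC BB E4 B3 A4 F1 9E B8 8C E1 82 AC E0 BB 80 CB B0.

F3 B8 92 92 F0 9D 98 90 DC BB E4 B3 A4 F1 9E B8 8C E1 82 AC E0 BB 80 CB B0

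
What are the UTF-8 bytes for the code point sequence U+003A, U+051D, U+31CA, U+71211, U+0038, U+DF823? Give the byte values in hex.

3A D4 9D E3 87 8A F1 B1 88 91 38 F3 9F A0 A3

U+003A: 1-byte form → 3A.
U+051D: 2-byte form → D4 9D.
U+31CA: 3-byte form → E3 87 8A.
U+71211: 4-byte form → F1 B1 88 91.
U+0038: 1-byte form → 38.
U+DF823: 4-byte form → F3 9F A0 A3.
Concatenated (15 bytes): 3A D4 9D E3 87 8A F1 B1 88 91 38 F3 9F A0 A3.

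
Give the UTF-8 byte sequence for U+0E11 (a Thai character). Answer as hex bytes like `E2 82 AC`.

E0 B8 91

U+0E11 = 0xE11 = 3601 decimal. In range U+0800–U+FFFF → 3-byte form: 1110xxxx 10xxxxxx 10xxxxxx.
Binary (16 bits): 0000111000010001.
Split 4+6+6: 0000 | 111000 | 010001.
Byte 1: 11100000 = 0xE0.
Byte 2: 10111000 = 0xB8.
Byte 3: 10010001 = 0x91.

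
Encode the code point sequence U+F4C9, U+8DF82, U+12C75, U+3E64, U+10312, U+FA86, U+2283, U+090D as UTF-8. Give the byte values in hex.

U+F4C9: 3-byte form → EF 93 89.
U+8DF82: 4-byte form → F2 8D BE 82.
U+12C75: 4-byte form → F0 92 B1 B5.
U+3E64: 3-byte form → E3 B9 A4.
U+10312: 4-byte form → F0 90 8C 92.
U+FA86: 3-byte form → EF AA 86.
U+2283: 3-byte form → E2 8A 83.
U+090D: 3-byte form → E0 A4 8D.
Concatenated (27 bytes): EF 93 89 F2 8D BE 82 F0 92 B1 B5 E3 B9 A4 F0 90 8C 92 EF AA 86 E2 8A 83 E0 A4 8D.

EF 93 89 F2 8D BE 82 F0 92 B1 B5 E3 B9 A4 F0 90 8C 92 EF AA 86 E2 8A 83 E0 A4 8D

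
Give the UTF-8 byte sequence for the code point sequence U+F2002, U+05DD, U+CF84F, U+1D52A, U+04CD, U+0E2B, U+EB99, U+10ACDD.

F3 B2 80 82 D7 9D F3 8F A1 8F F0 9D 94 AA D3 8D E0 B8 AB EE AE 99 F4 8A B3 9D

U+F2002: 4-byte form → F3 B2 80 82.
U+05DD: 2-byte form → D7 9D.
U+CF84F: 4-byte form → F3 8F A1 8F.
U+1D52A: 4-byte form → F0 9D 94 AA.
U+04CD: 2-byte form → D3 8D.
U+0E2B: 3-byte form → E0 B8 AB.
U+EB99: 3-byte form → EE AE 99.
U+10ACDD: 4-byte form → F4 8A B3 9D.
Concatenated (26 bytes): F3 B2 80 82 D7 9D F3 8F A1 8F F0 9D 94 AA D3 8D E0 B8 AB EE AE 99 F4 8A B3 9D.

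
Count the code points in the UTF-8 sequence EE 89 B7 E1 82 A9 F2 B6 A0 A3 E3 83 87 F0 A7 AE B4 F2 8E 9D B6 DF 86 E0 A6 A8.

8

Byte at offset 0: 0xEE = 11101110 → 3-byte char (#1). Advance 3.
Byte at offset 3: 0xE1 = 11100001 → 3-byte char (#2). Advance 3.
Byte at offset 6: 0xF2 = 11110010 → 4-byte char (#3). Advance 4.
Byte at offset 10: 0xE3 = 11100011 → 3-byte char (#4). Advance 3.
Byte at offset 13: 0xF0 = 11110000 → 4-byte char (#5). Advance 4.
Byte at offset 17: 0xF2 = 11110010 → 4-byte char (#6). Advance 4.
Byte at offset 21: 0xDF = 11011111 → 2-byte char (#7). Advance 2.
Byte at offset 23: 0xE0 = 11100000 → 3-byte char (#8). Advance 3.
Reached end at offset 26 after 8 code points.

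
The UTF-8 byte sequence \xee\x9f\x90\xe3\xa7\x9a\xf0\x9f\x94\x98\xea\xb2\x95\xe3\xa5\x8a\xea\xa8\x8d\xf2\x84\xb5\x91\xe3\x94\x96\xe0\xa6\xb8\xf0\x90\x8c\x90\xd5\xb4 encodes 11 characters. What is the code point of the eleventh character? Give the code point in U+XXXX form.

Offset 0: leading byte 0xEE = 11101110 → 3-byte char #1 = EE 9F 90.
Offset 3: leading byte 0xE3 = 11100011 → 3-byte char #2 = E3 A7 9A.
Offset 6: leading byte 0xF0 = 11110000 → 4-byte char #3 = F0 9F 94 98.
Offset 10: leading byte 0xEA = 11101010 → 3-byte char #4 = EA B2 95.
Offset 13: leading byte 0xE3 = 11100011 → 3-byte char #5 = E3 A5 8A.
Offset 16: leading byte 0xEA = 11101010 → 3-byte char #6 = EA A8 8D.
Offset 19: leading byte 0xF2 = 11110010 → 4-byte char #7 = F2 84 B5 91.
Offset 23: leading byte 0xE3 = 11100011 → 3-byte char #8 = E3 94 96.
Offset 26: leading byte 0xE0 = 11100000 → 3-byte char #9 = E0 A6 B8.
Offset 29: leading byte 0xF0 = 11110000 → 4-byte char #10 = F0 90 8C 90.
Offset 33: leading byte 0xD5 = 11010101 → 2-byte char #11 = D5 B4.
Leading byte 0xD5 = 11010101 matches 110xxxxx → 2-byte sequence.
Byte 1: 0xD5 = 11010101, payload 10101 (5 bits).
Byte 2: 0xB4 = 10110100 (10xxxxxx ✓), payload 110100.
Concatenate: 10101110100 = 0x574 (11 bits → U+0574).

U+0574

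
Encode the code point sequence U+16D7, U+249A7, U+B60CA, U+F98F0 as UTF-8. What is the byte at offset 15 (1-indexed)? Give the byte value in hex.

1-indexed offset 15 is 0-indexed offset 14.
U+16D7 → 3-byte form E1 9B 97 at offsets 0–2.
U+249A7 → 4-byte form F0 A4 A6 A7 at offsets 3–6.
U+B60CA → 4-byte form F2 B6 83 8A at offsets 7–10.
U+F98F0 → 4-byte form F3 B9 A3 B0 at offsets 11–14.
Offset 14 falls in char 4's range; it's byte 4 of F3 B9 A3 B0 = 0xB0.

0xB0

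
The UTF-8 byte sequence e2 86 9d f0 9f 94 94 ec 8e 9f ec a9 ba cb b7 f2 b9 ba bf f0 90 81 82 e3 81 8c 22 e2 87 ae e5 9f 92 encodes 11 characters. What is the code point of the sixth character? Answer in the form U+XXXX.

Offset 0: leading byte 0xE2 = 11100010 → 3-byte char #1 = E2 86 9D.
Offset 3: leading byte 0xF0 = 11110000 → 4-byte char #2 = F0 9F 94 94.
Offset 7: leading byte 0xEC = 11101100 → 3-byte char #3 = EC 8E 9F.
Offset 10: leading byte 0xEC = 11101100 → 3-byte char #4 = EC A9 BA.
Offset 13: leading byte 0xCB = 11001011 → 2-byte char #5 = CB B7.
Offset 15: leading byte 0xF2 = 11110010 → 4-byte char #6 = F2 B9 BA BF.
Leading byte 0xF2 = 11110010 matches 11110xxx → 4-byte sequence.
Byte 1: 0xF2 = 11110010, payload 010 (3 bits).
Byte 2: 0xB9 = 10111001 (10xxxxxx ✓), payload 111001.
Byte 3: 0xBA = 10111010 (10xxxxxx ✓), payload 111010.
Byte 4: 0xBF = 10111111 (10xxxxxx ✓), payload 111111.
Concatenate: 010111001111010111111 = 0xB9EBF (21 bits → U+B9EBF).

U+B9EBF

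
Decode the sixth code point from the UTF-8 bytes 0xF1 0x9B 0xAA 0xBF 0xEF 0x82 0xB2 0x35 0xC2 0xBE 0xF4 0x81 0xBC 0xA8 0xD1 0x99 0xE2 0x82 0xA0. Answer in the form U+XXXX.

Offset 0: leading byte 0xF1 = 11110001 → 4-byte char #1 = F1 9B AA BF.
Offset 4: leading byte 0xEF = 11101111 → 3-byte char #2 = EF 82 B2.
Offset 7: leading byte 0x35 = 00110101 → 1-byte char #3 = 35.
Offset 8: leading byte 0xC2 = 11000010 → 2-byte char #4 = C2 BE.
Offset 10: leading byte 0xF4 = 11110100 → 4-byte char #5 = F4 81 BC A8.
Offset 14: leading byte 0xD1 = 11010001 → 2-byte char #6 = D1 99.
Leading byte 0xD1 = 11010001 matches 110xxxxx → 2-byte sequence.
Byte 1: 0xD1 = 11010001, payload 10001 (5 bits).
Byte 2: 0x99 = 10011001 (10xxxxxx ✓), payload 011001.
Concatenate: 10001011001 = 0x459 (11 bits → U+0459).

U+0459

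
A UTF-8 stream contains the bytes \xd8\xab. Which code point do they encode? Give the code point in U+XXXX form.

Leading byte 0xD8 = 11011000 matches 110xxxxx → 2-byte sequence.
Byte 1: 0xD8 = 11011000, payload 11000 (5 bits).
Byte 2: 0xAB = 10101011 (10xxxxxx ✓), payload 101011.
Concatenate: 11000101011 = 0x62B (11 bits → U+062B).

U+062B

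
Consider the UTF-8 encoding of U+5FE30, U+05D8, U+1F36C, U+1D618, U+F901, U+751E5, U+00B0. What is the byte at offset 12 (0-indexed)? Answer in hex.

0x98

U+5FE30 → 4-byte form F1 9F B8 B0 at offsets 0–3.
U+05D8 → 2-byte form D7 98 at offsets 4–5.
U+1F36C → 4-byte form F0 9F 8D AC at offsets 6–9.
U+1D618 → 4-byte form F0 9D 98 98 at offsets 10–13.
Offset 12 falls in char 4's range; it's byte 3 of F0 9D 98 98 = 0x98.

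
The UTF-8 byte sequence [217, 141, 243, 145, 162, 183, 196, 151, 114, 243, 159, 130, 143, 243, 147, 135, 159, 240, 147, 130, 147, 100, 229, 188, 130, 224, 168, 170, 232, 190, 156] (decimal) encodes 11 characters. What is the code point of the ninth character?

Offset 0: leading byte 0xD9 = 11011001 → 2-byte char #1 = D9 8D.
Offset 2: leading byte 0xF3 = 11110011 → 4-byte char #2 = F3 91 A2 B7.
Offset 6: leading byte 0xC4 = 11000100 → 2-byte char #3 = C4 97.
Offset 8: leading byte 0x72 = 01110010 → 1-byte char #4 = 72.
Offset 9: leading byte 0xF3 = 11110011 → 4-byte char #5 = F3 9F 82 8F.
Offset 13: leading byte 0xF3 = 11110011 → 4-byte char #6 = F3 93 87 9F.
Offset 17: leading byte 0xF0 = 11110000 → 4-byte char #7 = F0 93 82 93.
Offset 21: leading byte 0x64 = 01100100 → 1-byte char #8 = 64.
Offset 22: leading byte 0xE5 = 11100101 → 3-byte char #9 = E5 BC 82.
Leading byte 0xE5 = 11100101 matches 1110xxxx → 3-byte sequence.
Byte 1: 0xE5 = 11100101, payload 0101 (4 bits).
Byte 2: 0xBC = 10111100 (10xxxxxx ✓), payload 111100.
Byte 3: 0x82 = 10000010 (10xxxxxx ✓), payload 000010.
Concatenate: 0101111100000010 = 0x5F02 (16 bits → U+5F02).

U+5F02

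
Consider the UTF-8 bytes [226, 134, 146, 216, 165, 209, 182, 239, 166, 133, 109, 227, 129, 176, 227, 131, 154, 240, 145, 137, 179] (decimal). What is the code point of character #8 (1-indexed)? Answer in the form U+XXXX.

U+11273

Offset 0: leading byte 0xE2 = 11100010 → 3-byte char #1 = E2 86 92.
Offset 3: leading byte 0xD8 = 11011000 → 2-byte char #2 = D8 A5.
Offset 5: leading byte 0xD1 = 11010001 → 2-byte char #3 = D1 B6.
Offset 7: leading byte 0xEF = 11101111 → 3-byte char #4 = EF A6 85.
Offset 10: leading byte 0x6D = 01101101 → 1-byte char #5 = 6D.
Offset 11: leading byte 0xE3 = 11100011 → 3-byte char #6 = E3 81 B0.
Offset 14: leading byte 0xE3 = 11100011 → 3-byte char #7 = E3 83 9A.
Offset 17: leading byte 0xF0 = 11110000 → 4-byte char #8 = F0 91 89 B3.
Leading byte 0xF0 = 11110000 matches 11110xxx → 4-byte sequence.
Byte 1: 0xF0 = 11110000, payload 000 (3 bits).
Byte 2: 0x91 = 10010001 (10xxxxxx ✓), payload 010001.
Byte 3: 0x89 = 10001001 (10xxxxxx ✓), payload 001001.
Byte 4: 0xB3 = 10110011 (10xxxxxx ✓), payload 110011.
Concatenate: 000010001001001110011 = 0x11273 (21 bits → U+11273).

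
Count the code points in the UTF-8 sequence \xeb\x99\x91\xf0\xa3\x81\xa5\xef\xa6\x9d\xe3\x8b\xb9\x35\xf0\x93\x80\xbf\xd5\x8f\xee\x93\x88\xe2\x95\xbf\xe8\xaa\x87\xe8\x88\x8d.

11

Byte at offset 0: 0xEB = 11101011 → 3-byte char (#1). Advance 3.
Byte at offset 3: 0xF0 = 11110000 → 4-byte char (#2). Advance 4.
Byte at offset 7: 0xEF = 11101111 → 3-byte char (#3). Advance 3.
Byte at offset 10: 0xE3 = 11100011 → 3-byte char (#4). Advance 3.
Byte at offset 13: 0x35 = 00110101 → 1-byte char (#5). Advance 1.
Byte at offset 14: 0xF0 = 11110000 → 4-byte char (#6). Advance 4.
Byte at offset 18: 0xD5 = 11010101 → 2-byte char (#7). Advance 2.
Byte at offset 20: 0xEE = 11101110 → 3-byte char (#8). Advance 3.
Byte at offset 23: 0xE2 = 11100010 → 3-byte char (#9). Advance 3.
Byte at offset 26: 0xE8 = 11101000 → 3-byte char (#10). Advance 3.
Byte at offset 29: 0xE8 = 11101000 → 3-byte char (#11). Advance 3.
Reached end at offset 32 after 11 code points.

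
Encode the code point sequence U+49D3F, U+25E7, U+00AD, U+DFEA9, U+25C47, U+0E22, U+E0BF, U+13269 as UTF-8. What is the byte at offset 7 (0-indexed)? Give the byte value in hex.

U+49D3F → 4-byte form F1 89 B4 BF at offsets 0–3.
U+25E7 → 3-byte form E2 97 A7 at offsets 4–6.
U+00AD → 2-byte form C2 AD at offsets 7–8.
Offset 7 falls in char 3's range; it's byte 1 of C2 AD = 0xC2.

0xC2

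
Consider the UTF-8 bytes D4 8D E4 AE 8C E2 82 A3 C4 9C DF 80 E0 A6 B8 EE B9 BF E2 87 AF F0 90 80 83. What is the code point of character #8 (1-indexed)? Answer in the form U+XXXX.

U+21EF

Offset 0: leading byte 0xD4 = 11010100 → 2-byte char #1 = D4 8D.
Offset 2: leading byte 0xE4 = 11100100 → 3-byte char #2 = E4 AE 8C.
Offset 5: leading byte 0xE2 = 11100010 → 3-byte char #3 = E2 82 A3.
Offset 8: leading byte 0xC4 = 11000100 → 2-byte char #4 = C4 9C.
Offset 10: leading byte 0xDF = 11011111 → 2-byte char #5 = DF 80.
Offset 12: leading byte 0xE0 = 11100000 → 3-byte char #6 = E0 A6 B8.
Offset 15: leading byte 0xEE = 11101110 → 3-byte char #7 = EE B9 BF.
Offset 18: leading byte 0xE2 = 11100010 → 3-byte char #8 = E2 87 AF.
Leading byte 0xE2 = 11100010 matches 1110xxxx → 3-byte sequence.
Byte 1: 0xE2 = 11100010, payload 0010 (4 bits).
Byte 2: 0x87 = 10000111 (10xxxxxx ✓), payload 000111.
Byte 3: 0xAF = 10101111 (10xxxxxx ✓), payload 101111.
Concatenate: 0010000111101111 = 0x21EF (16 bits → U+21EF).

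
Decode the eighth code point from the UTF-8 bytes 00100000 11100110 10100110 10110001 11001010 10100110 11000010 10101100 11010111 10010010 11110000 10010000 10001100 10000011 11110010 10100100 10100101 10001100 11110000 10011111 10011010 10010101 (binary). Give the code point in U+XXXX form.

U+1F695

Offset 0: leading byte 0x20 = 00100000 → 1-byte char #1 = 20.
Offset 1: leading byte 0xE6 = 11100110 → 3-byte char #2 = E6 A6 B1.
Offset 4: leading byte 0xCA = 11001010 → 2-byte char #3 = CA A6.
Offset 6: leading byte 0xC2 = 11000010 → 2-byte char #4 = C2 AC.
Offset 8: leading byte 0xD7 = 11010111 → 2-byte char #5 = D7 92.
Offset 10: leading byte 0xF0 = 11110000 → 4-byte char #6 = F0 90 8C 83.
Offset 14: leading byte 0xF2 = 11110010 → 4-byte char #7 = F2 A4 A5 8C.
Offset 18: leading byte 0xF0 = 11110000 → 4-byte char #8 = F0 9F 9A 95.
Leading byte 0xF0 = 11110000 matches 11110xxx → 4-byte sequence.
Byte 1: 0xF0 = 11110000, payload 000 (3 bits).
Byte 2: 0x9F = 10011111 (10xxxxxx ✓), payload 011111.
Byte 3: 0x9A = 10011010 (10xxxxxx ✓), payload 011010.
Byte 4: 0x95 = 10010101 (10xxxxxx ✓), payload 010101.
Concatenate: 000011111011010010101 = 0x1F695 (21 bits → U+1F695).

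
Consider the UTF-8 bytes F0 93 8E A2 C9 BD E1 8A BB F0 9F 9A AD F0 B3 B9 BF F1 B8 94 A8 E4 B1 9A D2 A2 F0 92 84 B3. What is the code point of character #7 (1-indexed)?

Offset 0: leading byte 0xF0 = 11110000 → 4-byte char #1 = F0 93 8E A2.
Offset 4: leading byte 0xC9 = 11001001 → 2-byte char #2 = C9 BD.
Offset 6: leading byte 0xE1 = 11100001 → 3-byte char #3 = E1 8A BB.
Offset 9: leading byte 0xF0 = 11110000 → 4-byte char #4 = F0 9F 9A AD.
Offset 13: leading byte 0xF0 = 11110000 → 4-byte char #5 = F0 B3 B9 BF.
Offset 17: leading byte 0xF1 = 11110001 → 4-byte char #6 = F1 B8 94 A8.
Offset 21: leading byte 0xE4 = 11100100 → 3-byte char #7 = E4 B1 9A.
Leading byte 0xE4 = 11100100 matches 1110xxxx → 3-byte sequence.
Byte 1: 0xE4 = 11100100, payload 0100 (4 bits).
Byte 2: 0xB1 = 10110001 (10xxxxxx ✓), payload 110001.
Byte 3: 0x9A = 10011010 (10xxxxxx ✓), payload 011010.
Concatenate: 0100110001011010 = 0x4C5A (16 bits → U+4C5A).

U+4C5A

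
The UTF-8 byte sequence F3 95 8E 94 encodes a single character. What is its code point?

Leading byte 0xF3 = 11110011 matches 11110xxx → 4-byte sequence.
Byte 1: 0xF3 = 11110011, payload 011 (3 bits).
Byte 2: 0x95 = 10010101 (10xxxxxx ✓), payload 010101.
Byte 3: 0x8E = 10001110 (10xxxxxx ✓), payload 001110.
Byte 4: 0x94 = 10010100 (10xxxxxx ✓), payload 010100.
Concatenate: 011010101001110010100 = 0xD5394 (21 bits → U+D5394).

U+D5394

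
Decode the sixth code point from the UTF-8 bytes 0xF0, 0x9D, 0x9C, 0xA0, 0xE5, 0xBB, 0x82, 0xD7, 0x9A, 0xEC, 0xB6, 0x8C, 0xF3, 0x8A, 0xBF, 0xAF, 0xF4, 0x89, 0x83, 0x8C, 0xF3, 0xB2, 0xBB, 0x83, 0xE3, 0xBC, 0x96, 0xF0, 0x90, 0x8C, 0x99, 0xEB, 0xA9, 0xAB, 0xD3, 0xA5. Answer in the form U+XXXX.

Offset 0: leading byte 0xF0 = 11110000 → 4-byte char #1 = F0 9D 9C A0.
Offset 4: leading byte 0xE5 = 11100101 → 3-byte char #2 = E5 BB 82.
Offset 7: leading byte 0xD7 = 11010111 → 2-byte char #3 = D7 9A.
Offset 9: leading byte 0xEC = 11101100 → 3-byte char #4 = EC B6 8C.
Offset 12: leading byte 0xF3 = 11110011 → 4-byte char #5 = F3 8A BF AF.
Offset 16: leading byte 0xF4 = 11110100 → 4-byte char #6 = F4 89 83 8C.
Leading byte 0xF4 = 11110100 matches 11110xxx → 4-byte sequence.
Byte 1: 0xF4 = 11110100, payload 100 (3 bits).
Byte 2: 0x89 = 10001001 (10xxxxxx ✓), payload 001001.
Byte 3: 0x83 = 10000011 (10xxxxxx ✓), payload 000011.
Byte 4: 0x8C = 10001100 (10xxxxxx ✓), payload 001100.
Concatenate: 100001001000011001100 = 0x1090CC (21 bits → U+1090CC).

U+1090CC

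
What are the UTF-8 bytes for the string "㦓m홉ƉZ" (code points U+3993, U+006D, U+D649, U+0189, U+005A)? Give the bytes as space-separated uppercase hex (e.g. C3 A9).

U+3993: 3-byte form → E3 A6 93.
U+006D: 1-byte form → 6D.
U+D649: 3-byte form → ED 99 89.
U+0189: 2-byte form → C6 89.
U+005A: 1-byte form → 5A.
Concatenated (10 bytes): E3 A6 93 6D ED 99 89 C6 89 5A.

E3 A6 93 6D ED 99 89 C6 89 5A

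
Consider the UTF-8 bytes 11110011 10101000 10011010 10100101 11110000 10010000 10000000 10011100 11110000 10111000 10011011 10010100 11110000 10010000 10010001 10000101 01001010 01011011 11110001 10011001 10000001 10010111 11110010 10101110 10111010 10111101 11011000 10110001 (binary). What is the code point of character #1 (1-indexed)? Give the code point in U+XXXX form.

Offset 0: leading byte 0xF3 = 11110011 → 4-byte char #1 = F3 A8 9A A5.
Leading byte 0xF3 = 11110011 matches 11110xxx → 4-byte sequence.
Byte 1: 0xF3 = 11110011, payload 011 (3 bits).
Byte 2: 0xA8 = 10101000 (10xxxxxx ✓), payload 101000.
Byte 3: 0x9A = 10011010 (10xxxxxx ✓), payload 011010.
Byte 4: 0xA5 = 10100101 (10xxxxxx ✓), payload 100101.
Concatenate: 011101000011010100101 = 0xE86A5 (21 bits → U+E86A5).

U+E86A5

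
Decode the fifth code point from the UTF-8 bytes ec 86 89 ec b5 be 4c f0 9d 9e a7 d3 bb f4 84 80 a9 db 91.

Offset 0: leading byte 0xEC = 11101100 → 3-byte char #1 = EC 86 89.
Offset 3: leading byte 0xEC = 11101100 → 3-byte char #2 = EC B5 BE.
Offset 6: leading byte 0x4C = 01001100 → 1-byte char #3 = 4C.
Offset 7: leading byte 0xF0 = 11110000 → 4-byte char #4 = F0 9D 9E A7.
Offset 11: leading byte 0xD3 = 11010011 → 2-byte char #5 = D3 BB.
Leading byte 0xD3 = 11010011 matches 110xxxxx → 2-byte sequence.
Byte 1: 0xD3 = 11010011, payload 10011 (5 bits).
Byte 2: 0xBB = 10111011 (10xxxxxx ✓), payload 111011.
Concatenate: 10011111011 = 0x4FB (11 bits → U+04FB).

U+04FB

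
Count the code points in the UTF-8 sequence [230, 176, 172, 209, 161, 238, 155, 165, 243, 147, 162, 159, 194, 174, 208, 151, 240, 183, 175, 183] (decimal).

7

Byte at offset 0: 0xE6 = 11100110 → 3-byte char (#1). Advance 3.
Byte at offset 3: 0xD1 = 11010001 → 2-byte char (#2). Advance 2.
Byte at offset 5: 0xEE = 11101110 → 3-byte char (#3). Advance 3.
Byte at offset 8: 0xF3 = 11110011 → 4-byte char (#4). Advance 4.
Byte at offset 12: 0xC2 = 11000010 → 2-byte char (#5). Advance 2.
Byte at offset 14: 0xD0 = 11010000 → 2-byte char (#6). Advance 2.
Byte at offset 16: 0xF0 = 11110000 → 4-byte char (#7). Advance 4.
Reached end at offset 20 after 7 code points.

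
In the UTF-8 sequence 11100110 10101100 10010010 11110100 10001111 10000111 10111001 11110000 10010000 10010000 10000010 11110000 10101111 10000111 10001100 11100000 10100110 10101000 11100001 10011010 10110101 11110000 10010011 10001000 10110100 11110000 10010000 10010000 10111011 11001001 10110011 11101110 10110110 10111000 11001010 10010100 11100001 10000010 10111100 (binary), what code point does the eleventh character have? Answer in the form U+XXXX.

Offset 0: leading byte 0xE6 = 11100110 → 3-byte char #1 = E6 AC 92.
Offset 3: leading byte 0xF4 = 11110100 → 4-byte char #2 = F4 8F 87 B9.
Offset 7: leading byte 0xF0 = 11110000 → 4-byte char #3 = F0 90 90 82.
Offset 11: leading byte 0xF0 = 11110000 → 4-byte char #4 = F0 AF 87 8C.
Offset 15: leading byte 0xE0 = 11100000 → 3-byte char #5 = E0 A6 A8.
Offset 18: leading byte 0xE1 = 11100001 → 3-byte char #6 = E1 9A B5.
Offset 21: leading byte 0xF0 = 11110000 → 4-byte char #7 = F0 93 88 B4.
Offset 25: leading byte 0xF0 = 11110000 → 4-byte char #8 = F0 90 90 BB.
Offset 29: leading byte 0xC9 = 11001001 → 2-byte char #9 = C9 B3.
Offset 31: leading byte 0xEE = 11101110 → 3-byte char #10 = EE B6 B8.
Offset 34: leading byte 0xCA = 11001010 → 2-byte char #11 = CA 94.
Leading byte 0xCA = 11001010 matches 110xxxxx → 2-byte sequence.
Byte 1: 0xCA = 11001010, payload 01010 (5 bits).
Byte 2: 0x94 = 10010100 (10xxxxxx ✓), payload 010100.
Concatenate: 01010010100 = 0x294 (11 bits → U+0294).

U+0294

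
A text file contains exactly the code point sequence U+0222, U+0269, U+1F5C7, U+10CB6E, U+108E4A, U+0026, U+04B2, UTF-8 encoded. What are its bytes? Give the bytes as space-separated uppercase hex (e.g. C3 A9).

U+0222: 2-byte form → C8 A2.
U+0269: 2-byte form → C9 A9.
U+1F5C7: 4-byte form → F0 9F 97 87.
U+10CB6E: 4-byte form → F4 8C AD AE.
U+108E4A: 4-byte form → F4 88 B9 8A.
U+0026: 1-byte form → 26.
U+04B2: 2-byte form → D2 B2.
Concatenated (19 bytes): C8 A2 C9 A9 F0 9F 97 87 F4 8C AD AE F4 88 B9 8A 26 D2 B2.

C8 A2 C9 A9 F0 9F 97 87 F4 8C AD AE F4 88 B9 8A 26 D2 B2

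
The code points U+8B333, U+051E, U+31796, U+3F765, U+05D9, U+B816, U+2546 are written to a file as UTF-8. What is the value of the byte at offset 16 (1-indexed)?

1-indexed offset 16 is 0-indexed offset 15.
U+8B333 → 4-byte form F2 8B 8C B3 at offsets 0–3.
U+051E → 2-byte form D4 9E at offsets 4–5.
U+31796 → 4-byte form F0 B1 9E 96 at offsets 6–9.
U+3F765 → 4-byte form F0 BF 9D A5 at offsets 10–13.
U+05D9 → 2-byte form D7 99 at offsets 14–15.
Offset 15 falls in char 5's range; it's byte 2 of D7 99 = 0x99.

0x99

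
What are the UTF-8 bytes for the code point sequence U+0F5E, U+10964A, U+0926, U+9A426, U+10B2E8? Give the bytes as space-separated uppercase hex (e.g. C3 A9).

U+0F5E: 3-byte form → E0 BD 9E.
U+10964A: 4-byte form → F4 89 99 8A.
U+0926: 3-byte form → E0 A4 A6.
U+9A426: 4-byte form → F2 9A 90 A6.
U+10B2E8: 4-byte form → F4 8B 8B A8.
Concatenated (18 bytes): E0 BD 9E F4 89 99 8A E0 A4 A6 F2 9A 90 A6 F4 8B 8B A8.

E0 BD 9E F4 89 99 8A E0 A4 A6 F2 9A 90 A6 F4 8B 8B A8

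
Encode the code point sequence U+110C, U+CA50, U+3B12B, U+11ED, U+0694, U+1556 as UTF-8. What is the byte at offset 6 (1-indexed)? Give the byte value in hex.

0x90

1-indexed offset 6 is 0-indexed offset 5.
U+110C → 3-byte form E1 84 8C at offsets 0–2.
U+CA50 → 3-byte form EC A9 90 at offsets 3–5.
Offset 5 falls in char 2's range; it's byte 3 of EC A9 90 = 0x90.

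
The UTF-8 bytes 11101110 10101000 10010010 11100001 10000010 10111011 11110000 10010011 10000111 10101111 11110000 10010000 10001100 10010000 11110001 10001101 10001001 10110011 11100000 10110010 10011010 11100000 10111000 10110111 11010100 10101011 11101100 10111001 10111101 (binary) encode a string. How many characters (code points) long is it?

Byte at offset 0: 0xEE = 11101110 → 3-byte char (#1). Advance 3.
Byte at offset 3: 0xE1 = 11100001 → 3-byte char (#2). Advance 3.
Byte at offset 6: 0xF0 = 11110000 → 4-byte char (#3). Advance 4.
Byte at offset 10: 0xF0 = 11110000 → 4-byte char (#4). Advance 4.
Byte at offset 14: 0xF1 = 11110001 → 4-byte char (#5). Advance 4.
Byte at offset 18: 0xE0 = 11100000 → 3-byte char (#6). Advance 3.
Byte at offset 21: 0xE0 = 11100000 → 3-byte char (#7). Advance 3.
Byte at offset 24: 0xD4 = 11010100 → 2-byte char (#8). Advance 2.
Byte at offset 26: 0xEC = 11101100 → 3-byte char (#9). Advance 3.
Reached end at offset 29 after 9 code points.

9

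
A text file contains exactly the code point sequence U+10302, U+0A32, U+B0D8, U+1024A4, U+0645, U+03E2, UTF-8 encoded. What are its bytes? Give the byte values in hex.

U+10302: 4-byte form → F0 90 8C 82.
U+0A32: 3-byte form → E0 A8 B2.
U+B0D8: 3-byte form → EB 83 98.
U+1024A4: 4-byte form → F4 82 92 A4.
U+0645: 2-byte form → D9 85.
U+03E2: 2-byte form → CF A2.
Concatenated (18 bytes): F0 90 8C 82 E0 A8 B2 EB 83 98 F4 82 92 A4 D9 85 CF A2.

F0 90 8C 82 E0 A8 B2 EB 83 98 F4 82 92 A4 D9 85 CF A2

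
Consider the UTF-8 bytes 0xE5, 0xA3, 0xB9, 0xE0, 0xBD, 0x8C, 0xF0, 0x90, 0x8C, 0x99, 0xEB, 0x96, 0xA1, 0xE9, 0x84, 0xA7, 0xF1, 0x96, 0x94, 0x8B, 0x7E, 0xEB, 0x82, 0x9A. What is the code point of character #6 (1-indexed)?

Offset 0: leading byte 0xE5 = 11100101 → 3-byte char #1 = E5 A3 B9.
Offset 3: leading byte 0xE0 = 11100000 → 3-byte char #2 = E0 BD 8C.
Offset 6: leading byte 0xF0 = 11110000 → 4-byte char #3 = F0 90 8C 99.
Offset 10: leading byte 0xEB = 11101011 → 3-byte char #4 = EB 96 A1.
Offset 13: leading byte 0xE9 = 11101001 → 3-byte char #5 = E9 84 A7.
Offset 16: leading byte 0xF1 = 11110001 → 4-byte char #6 = F1 96 94 8B.
Leading byte 0xF1 = 11110001 matches 11110xxx → 4-byte sequence.
Byte 1: 0xF1 = 11110001, payload 001 (3 bits).
Byte 2: 0x96 = 10010110 (10xxxxxx ✓), payload 010110.
Byte 3: 0x94 = 10010100 (10xxxxxx ✓), payload 010100.
Byte 4: 0x8B = 10001011 (10xxxxxx ✓), payload 001011.
Concatenate: 001010110010100001011 = 0x5650B (21 bits → U+5650B).

U+5650B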